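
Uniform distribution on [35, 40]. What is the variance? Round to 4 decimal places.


Var = (b-a)^2 / 12
(b-a)^2 = (40 - 35)^2 = 25
Var = 25/12 ≈ 2.083333

2.0833


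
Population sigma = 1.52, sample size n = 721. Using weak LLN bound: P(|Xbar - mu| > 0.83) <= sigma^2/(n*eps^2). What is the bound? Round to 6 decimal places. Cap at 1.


bound = min(1, sigma^2/(n*eps^2))
sigma^2 = 1.52^2 = 2.3104
n*eps^2 = 721 * 0.83^2 = 721 * 0.6889 = 496.6969
sigma^2/(n*eps^2) = 2.3104 / 496.6969 ≈ 0.00465153

0.004652


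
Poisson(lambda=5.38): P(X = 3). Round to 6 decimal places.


P = e^(-lam) * lam^k / k!
e^(-5.38) ≈ 0.004607822
lam^k = 5.38^3 = 155.720872
k! = 3! = 6
P = 0.004607822 * 155.720872 / 6 ≈ 0.119589

0.119589


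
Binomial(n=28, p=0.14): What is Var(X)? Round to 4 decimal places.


Var = n*p*(1-p) = 28 * 0.14 * 0.86 = 3.3712

3.3712


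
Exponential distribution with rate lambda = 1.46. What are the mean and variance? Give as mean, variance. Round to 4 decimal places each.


mean = 1/lam, var = 1/lam^2
mean = 1 / 1.46 = 50/73 ≈ 0.684932
lam^2 = 1.46^2 = 2.1316
var = 1 / 2.1316 = 2500/5329 ≈ 0.469131

0.6849, 0.4691


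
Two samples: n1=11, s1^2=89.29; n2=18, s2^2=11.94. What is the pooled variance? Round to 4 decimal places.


sp^2 = ((n1-1)*s1^2 + (n2-1)*s2^2)/(n1+n2-2)
(n1-1)*s1^2 = 10 * 89.29 = 892.9
(n2-1)*s2^2 = 17 * 11.94 = 202.98
numerator = 892.9 + 202.98 = 1095.88
n1+n2-2 = 27
sp^2 = 1095.88 / 27 = 27397/675 ≈ 40.588148

40.5881


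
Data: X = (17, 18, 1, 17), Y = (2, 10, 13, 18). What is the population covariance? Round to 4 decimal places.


Cov = (1/n)*sum((xi-xbar)(yi-ybar))
n = 4, xbar = 53/4 = 13.25, ybar = 43/4 = 10.75
sum((xi-xbar)(yi-ybar)) = -36.75
Cov = -36.75 / 4 = -9.1875

-9.1875


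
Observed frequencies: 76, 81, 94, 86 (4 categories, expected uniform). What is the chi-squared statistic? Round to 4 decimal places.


chi2 = sum((O-E)^2/E), E = total/4
total = 337, E = 337/4 = 84.25
(76 - 84.25)^2 / 84.25 = 68.0625 / 84.25 = 1089/1348 ≈ 0.807864
(81 - 84.25)^2 / 84.25 = 10.5625 / 84.25 = 169/1348 ≈ 0.125371
(94 - 84.25)^2 / 84.25 = 95.0625 / 84.25 = 1521/1348 ≈ 1.128338
(86 - 84.25)^2 / 84.25 = 3.0625 / 84.25 = 49/1348 ≈ 0.036350
chi2 = 707/337 ≈ 2.097923

2.0979


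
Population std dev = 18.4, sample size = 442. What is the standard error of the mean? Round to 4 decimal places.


SE = sigma / sqrt(n)
sqrt(442) ≈ 21.023796
SE = 18.4 / 21.023796 ≈ 0.875199

0.8752


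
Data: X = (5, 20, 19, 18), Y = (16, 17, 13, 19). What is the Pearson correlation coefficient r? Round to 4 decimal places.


r = sum((xi-xbar)(yi-ybar)) / sqrt(sum((xi-xbar)^2) * sum((yi-ybar)^2))
n = 4, xbar = 62/4 = 15.5, ybar = 65/4 = 16.25
Sxy = sum((xi-xbar)(yi-ybar)) = 1.5
Sxx = sum((xi-xbar)^2) = 149
Syy = sum((yi-ybar)^2) = 18.75
sqrt(Sxx*Syy) ≈ 52.855936
r = Sxy / sqrt(Sxx*Syy) = 1.5 / 52.855936 ≈ 0.028379

0.0284


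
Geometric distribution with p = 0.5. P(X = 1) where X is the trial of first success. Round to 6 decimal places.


P = (1-p)^(k-1) * p
(1-p)^(k-1) = 0.5^0 = 1
P = 1 * 0.5 = 0.5

0.500000


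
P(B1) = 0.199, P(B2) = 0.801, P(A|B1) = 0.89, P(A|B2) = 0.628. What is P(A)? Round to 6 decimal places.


P(A) = P(A|B1)*P(B1) + P(A|B2)*P(B2)
P(A|B1)*P(B1) = 0.89 * 0.199 = 0.17711
P(A|B2)*P(B2) = 0.628 * 0.801 = 0.503028
P(A) = 0.17711 + 0.503028 = 0.680138

0.680138


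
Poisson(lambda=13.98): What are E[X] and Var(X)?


E[X] = Var(X) = lambda = 13.98

13.98, 13.98


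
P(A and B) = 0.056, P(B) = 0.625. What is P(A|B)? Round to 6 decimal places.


P(A|B) = P(A and B) / P(B) = 0.056 / 0.625 = 0.0896

0.089600


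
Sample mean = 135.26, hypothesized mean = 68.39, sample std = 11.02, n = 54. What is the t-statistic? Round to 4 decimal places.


t = (xbar - mu0) / (s/sqrt(n))
xbar - mu0 = 135.26 - 68.39 = 66.87
sqrt(54) ≈ 7.34846923
s/sqrt(n) = 11.02 / 7.34846923 ≈ 1.49963205
t = 66.87 / 1.49963205 ≈ 44.590938

44.5909


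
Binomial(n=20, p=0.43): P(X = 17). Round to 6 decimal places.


P = C(n,k) * p^k * (1-p)^(n-k)
C(20,17) = 1140
p^k = 0.43^17 ≈ 0.0000005874403
(1-p)^(n-k) = 0.57^3 = 0.185193
P = 1140 * 0.0000005874403 * 0.185193 ≈ 0.000124

0.000124


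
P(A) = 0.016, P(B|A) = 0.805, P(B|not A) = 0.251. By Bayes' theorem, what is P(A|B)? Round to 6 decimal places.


P(A|B) = P(B|A)*P(A) / P(B), P(B) = P(B|A)*P(A) + P(B|not A)*P(not A)
P(B|A)*P(A) = 0.805 * 0.016 = 0.01288
P(B|not A)*P(not A) = 0.251 * 0.984 = 0.246984
P(B) = 0.01288 + 0.246984 = 0.259864
P(A|B) = 0.01288 / 0.259864 ≈ 0.04956439

0.049564


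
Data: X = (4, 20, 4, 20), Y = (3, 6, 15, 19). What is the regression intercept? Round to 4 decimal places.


a = ybar - b*xbar, where b = sum((xi-xbar)(yi-ybar)) / sum((xi-xbar)^2)
n = 4, xbar = 48/4 = 12, ybar = 43/4 = 10.75
Sxy = sum((xi-xbar)(yi-ybar)) = 56
Sxx = sum((xi-xbar)^2) = 256
b = Sxy / Sxx = 0.21875
a = 10.75 - 0.21875 * 12 = 8.125

8.1250


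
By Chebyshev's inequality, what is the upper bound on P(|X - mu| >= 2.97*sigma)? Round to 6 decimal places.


P <= 1/k^2
k^2 = 2.97^2 = 8.8209
1/k^2 = 1 / 8.8209 ≈ 0.11336712

0.113367


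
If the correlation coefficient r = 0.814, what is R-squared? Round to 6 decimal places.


R^2 = r^2 = (0.814)^2 = 0.662596

0.662596


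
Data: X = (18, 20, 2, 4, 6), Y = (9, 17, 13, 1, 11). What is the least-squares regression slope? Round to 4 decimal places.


b = sum((xi-xbar)(yi-ybar)) / sum((xi-xbar)^2)
n = 5, xbar = 50/5 = 10, ybar = 51/5 = 10.2
Sxy = sum((xi-xbar)(yi-ybar)) = 88
Sxx = sum((xi-xbar)^2) = 280
b = Sxy / Sxx = 11/35 ≈ 0.314286

0.3143


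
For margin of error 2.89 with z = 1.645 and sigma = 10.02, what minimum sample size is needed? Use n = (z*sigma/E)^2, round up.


z*sigma/E = 1.645 * 10.02 / 2.89 ≈ 5.703426
(z*sigma/E)^2 ≈ 32.529064
round up: n = 33

33


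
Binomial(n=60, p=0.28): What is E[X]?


E[X] = n*p = 60 * 0.28 = 16.8

16.8


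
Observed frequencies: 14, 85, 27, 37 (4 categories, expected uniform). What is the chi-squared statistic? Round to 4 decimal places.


chi2 = sum((O-E)^2/E), E = total/4
total = 163, E = 163/4 = 40.75
(14 - 40.75)^2 / 40.75 = 715.5625 / 40.75 = 11449/652 ≈ 17.559816
(85 - 40.75)^2 / 40.75 = 1958.0625 / 40.75 = 31329/652 ≈ 48.050613
(27 - 40.75)^2 / 40.75 = 189.0625 / 40.75 = 3025/652 ≈ 4.639571
(37 - 40.75)^2 / 40.75 = 14.0625 / 40.75 = 225/652 ≈ 0.345092
chi2 = 11507/163 ≈ 70.595092

70.5951


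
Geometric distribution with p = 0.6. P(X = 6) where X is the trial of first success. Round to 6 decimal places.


P = (1-p)^(k-1) * p
(1-p)^(k-1) = 0.4^5 = 0.01024
P = 0.01024 * 0.6 = 0.006144

0.006144


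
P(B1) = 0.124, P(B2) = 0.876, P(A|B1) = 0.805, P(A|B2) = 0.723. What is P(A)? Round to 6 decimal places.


P(A) = P(A|B1)*P(B1) + P(A|B2)*P(B2)
P(A|B1)*P(B1) = 0.805 * 0.124 = 0.09982
P(A|B2)*P(B2) = 0.723 * 0.876 = 0.633348
P(A) = 0.09982 + 0.633348 = 0.733168

0.733168


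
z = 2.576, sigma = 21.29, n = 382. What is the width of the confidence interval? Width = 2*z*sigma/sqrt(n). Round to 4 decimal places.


width = 2*z*sigma/sqrt(n)
2*z*sigma = 2 * 2.576 * 21.29 = 109.68608
sqrt(382) ≈ 19.544820
width = 109.68608 / 19.544820 ≈ 5.612028

5.6120


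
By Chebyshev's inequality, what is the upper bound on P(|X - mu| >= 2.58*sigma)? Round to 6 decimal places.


P <= 1/k^2
k^2 = 2.58^2 = 6.6564
1/k^2 = 1 / 6.6564 ≈ 0.15023136

0.150231


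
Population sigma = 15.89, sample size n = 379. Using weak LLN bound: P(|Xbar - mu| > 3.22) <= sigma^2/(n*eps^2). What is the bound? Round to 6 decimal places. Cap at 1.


bound = min(1, sigma^2/(n*eps^2))
sigma^2 = 15.89^2 = 252.4921
n*eps^2 = 379 * 3.22^2 = 379 * 10.3684 = 3929.6236
sigma^2/(n*eps^2) = 252.4921 / 3929.6236 ≈ 0.06425351

0.064254


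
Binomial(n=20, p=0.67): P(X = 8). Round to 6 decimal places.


P = C(n,k) * p^k * (1-p)^(n-k)
C(20,8) = 125970
p^k = 0.67^8 ≈ 0.04060677
(1-p)^(n-k) = 0.33^12 ≈ 0.000001667890
P = 125970 * 0.04060677 * 0.000001667890 ≈ 0.008532

0.008532


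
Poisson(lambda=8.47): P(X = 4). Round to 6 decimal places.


P = e^(-lam) * lam^k / k!
e^(-8.47) ≈ 0.0002096649
lam^k = 8.47^4 ≈ 5146.756733
k! = 4! = 24
P = 0.0002096649 * 5146.756733 / 24 ≈ 0.044962

0.044962


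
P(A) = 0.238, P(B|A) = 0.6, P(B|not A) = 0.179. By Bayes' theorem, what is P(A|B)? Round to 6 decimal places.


P(A|B) = P(B|A)*P(A) / P(B), P(B) = P(B|A)*P(A) + P(B|not A)*P(not A)
P(B|A)*P(A) = 0.6 * 0.238 = 0.1428
P(B|not A)*P(not A) = 0.179 * 0.762 = 0.136398
P(B) = 0.1428 + 0.136398 = 0.279198
P(A|B) = 0.1428 / 0.279198 ≈ 0.51146498

0.511465


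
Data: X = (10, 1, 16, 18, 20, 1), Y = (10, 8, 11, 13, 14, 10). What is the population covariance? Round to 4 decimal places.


Cov = (1/n)*sum((xi-xbar)(yi-ybar))
n = 6, xbar = 66/6 = 11, ybar = 66/6 = 11
sum((xi-xbar)(yi-ybar)) = 82
Cov = 82 / 6 = 41/3 ≈ 13.666667

13.6667


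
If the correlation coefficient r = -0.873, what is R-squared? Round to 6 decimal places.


R^2 = r^2 = (-0.873)^2 = 0.762129

0.762129


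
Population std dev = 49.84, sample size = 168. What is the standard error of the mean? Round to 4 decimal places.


SE = sigma / sqrt(n)
sqrt(168) ≈ 12.961481
SE = 49.84 / 12.961481 ≈ 3.845239

3.8452


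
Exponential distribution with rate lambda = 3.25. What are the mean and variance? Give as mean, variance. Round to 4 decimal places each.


mean = 1/lam, var = 1/lam^2
mean = 1 / 3.25 = 4/13 ≈ 0.307692
lam^2 = 3.25^2 = 10.5625
var = 1 / 10.5625 = 16/169 ≈ 0.094675

0.3077, 0.0947


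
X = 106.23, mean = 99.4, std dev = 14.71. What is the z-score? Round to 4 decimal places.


z = (X - mu) / sigma
X - mu = 106.23 - 99.4 = 6.83
z = 6.83 / 14.71 = 683/1471 ≈ 0.464310

0.4643


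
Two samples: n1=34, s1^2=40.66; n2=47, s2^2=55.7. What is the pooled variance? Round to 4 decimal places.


sp^2 = ((n1-1)*s1^2 + (n2-1)*s2^2)/(n1+n2-2)
(n1-1)*s1^2 = 33 * 40.66 = 1341.78
(n2-1)*s2^2 = 46 * 55.7 = 2562.2
numerator = 1341.78 + 2562.2 = 3903.98
n1+n2-2 = 79
sp^2 = 3903.98 / 79 = 195199/3950 ≈ 49.417468

49.4175


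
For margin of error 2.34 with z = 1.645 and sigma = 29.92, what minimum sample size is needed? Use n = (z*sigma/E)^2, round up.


z*sigma/E = 1.645 * 29.92 / 2.34 = 61523/2925 ≈ 21.033504
(z*sigma/E)^2 ≈ 442.408302
round up: n = 443

443


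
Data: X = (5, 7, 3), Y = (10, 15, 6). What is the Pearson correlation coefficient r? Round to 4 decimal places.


r = sum((xi-xbar)(yi-ybar)) / sqrt(sum((xi-xbar)^2) * sum((yi-ybar)^2))
n = 3, xbar = 15/3 = 5, ybar = 31/3 ≈ 10.333333
Sxy = sum((xi-xbar)(yi-ybar)) = 18
Sxx = sum((xi-xbar)^2) = 8
Syy = sum((yi-ybar)^2) = 122/3 ≈ 40.666667
sqrt(Sxx*Syy) ≈ 18.036999
r = Sxy / sqrt(Sxx*Syy) = 18 / 18.036999 ≈ 0.997949

0.9979


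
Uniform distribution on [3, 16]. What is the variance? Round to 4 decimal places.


Var = (b-a)^2 / 12
(b-a)^2 = (16 - 3)^2 = 169
Var = 169/12 ≈ 14.083333

14.0833


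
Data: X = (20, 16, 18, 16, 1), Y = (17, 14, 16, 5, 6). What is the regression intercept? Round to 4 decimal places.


a = ybar - b*xbar, where b = sum((xi-xbar)(yi-ybar)) / sum((xi-xbar)^2)
n = 5, xbar = 71/5 = 14.2, ybar = 58/5 = 11.6
Sxy = sum((xi-xbar)(yi-ybar)) = 114.4
Sxx = sum((xi-xbar)^2) = 228.8
b = Sxy / Sxx = 0.5
a = 11.6 - 0.5 * 14.2 = 4.5

4.5000


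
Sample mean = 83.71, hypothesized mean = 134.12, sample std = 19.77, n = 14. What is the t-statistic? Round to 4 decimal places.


t = (xbar - mu0) / (s/sqrt(n))
xbar - mu0 = 83.71 - 134.12 = -50.41
sqrt(14) ≈ 3.74165739
s/sqrt(n) = 19.77 / 3.74165739 ≈ 5.28375475
t = -50.41 / 5.28375475 ≈ -9.540564

-9.5406


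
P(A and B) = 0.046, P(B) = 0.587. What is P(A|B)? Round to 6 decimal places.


P(A|B) = P(A and B) / P(B) = 0.046 / 0.587 = 46/587 ≈ 0.07836457

0.078365


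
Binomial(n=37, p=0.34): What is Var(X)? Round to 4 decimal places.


Var = n*p*(1-p) = 37 * 0.34 * 0.66 = 8.3028

8.3028


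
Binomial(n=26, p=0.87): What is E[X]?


E[X] = n*p = 26 * 0.87 = 22.62

22.62


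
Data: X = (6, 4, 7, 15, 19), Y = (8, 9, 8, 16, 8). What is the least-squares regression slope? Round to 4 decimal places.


b = sum((xi-xbar)(yi-ybar)) / sum((xi-xbar)^2)
n = 5, xbar = 51/5 = 10.2, ybar = 49/5 = 9.8
Sxy = sum((xi-xbar)(yi-ybar)) = 32.2
Sxx = sum((xi-xbar)^2) = 166.8
b = Sxy / Sxx = 161/834 ≈ 0.193046

0.1930


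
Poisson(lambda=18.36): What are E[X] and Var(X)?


E[X] = Var(X) = lambda = 18.36

18.36, 18.36


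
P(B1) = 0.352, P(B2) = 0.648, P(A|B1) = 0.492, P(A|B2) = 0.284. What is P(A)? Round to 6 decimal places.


P(A) = P(A|B1)*P(B1) + P(A|B2)*P(B2)
P(A|B1)*P(B1) = 0.492 * 0.352 = 0.173184
P(A|B2)*P(B2) = 0.284 * 0.648 = 0.184032
P(A) = 0.173184 + 0.184032 = 0.357216

0.357216


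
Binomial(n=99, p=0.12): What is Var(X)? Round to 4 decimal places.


Var = n*p*(1-p) = 99 * 0.12 * 0.88 = 10.4544

10.4544


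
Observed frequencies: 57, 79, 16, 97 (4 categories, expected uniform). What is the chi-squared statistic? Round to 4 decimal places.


chi2 = sum((O-E)^2/E), E = total/4
total = 249, E = 249/4 = 62.25
(57 - 62.25)^2 / 62.25 = 27.5625 / 62.25 = 147/332 ≈ 0.442771
(79 - 62.25)^2 / 62.25 = 280.5625 / 62.25 = 4489/996 ≈ 4.507028
(16 - 62.25)^2 / 62.25 = 2139.0625 / 62.25 = 34225/996 ≈ 34.362450
(97 - 62.25)^2 / 62.25 = 1207.5625 / 62.25 = 19321/996 ≈ 19.398594
chi2 = 4873/83 ≈ 58.710843

58.7108


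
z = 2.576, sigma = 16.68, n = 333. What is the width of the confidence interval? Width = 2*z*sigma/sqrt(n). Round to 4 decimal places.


width = 2*z*sigma/sqrt(n)
2*z*sigma = 2 * 2.576 * 16.68 = 85.93536
sqrt(333) ≈ 18.248288
width = 85.93536 / 18.248288 ≈ 4.709229

4.7092


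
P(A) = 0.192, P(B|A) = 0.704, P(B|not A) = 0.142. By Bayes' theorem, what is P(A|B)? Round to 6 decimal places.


P(A|B) = P(B|A)*P(A) / P(B), P(B) = P(B|A)*P(A) + P(B|not A)*P(not A)
P(B|A)*P(A) = 0.704 * 0.192 = 0.135168
P(B|not A)*P(not A) = 0.142 * 0.808 = 0.114736
P(B) = 0.135168 + 0.114736 = 0.249904
P(A|B) = 0.135168 / 0.249904 ≈ 0.54087970

0.540880


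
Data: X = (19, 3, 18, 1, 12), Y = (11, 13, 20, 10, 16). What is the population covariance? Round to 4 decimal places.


Cov = (1/n)*sum((xi-xbar)(yi-ybar))
n = 5, xbar = 53/5 = 10.6, ybar = 70/5 = 14
sum((xi-xbar)(yi-ybar)) = 68
Cov = 68 / 5 = 13.6

13.6000


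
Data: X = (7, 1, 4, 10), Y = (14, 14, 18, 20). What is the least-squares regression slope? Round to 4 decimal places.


b = sum((xi-xbar)(yi-ybar)) / sum((xi-xbar)^2)
n = 4, xbar = 22/4 = 5.5, ybar = 66/4 = 16.5
Sxy = sum((xi-xbar)(yi-ybar)) = 21
Sxx = sum((xi-xbar)^2) = 45
b = Sxy / Sxx = 7/15 ≈ 0.466667

0.4667


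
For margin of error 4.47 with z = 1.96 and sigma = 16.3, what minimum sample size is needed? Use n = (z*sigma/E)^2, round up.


z*sigma/E = 1.96 * 16.3 / 4.47 = 15974/2235 ≈ 7.147204
(z*sigma/E)^2 ≈ 51.082519
round up: n = 52

52


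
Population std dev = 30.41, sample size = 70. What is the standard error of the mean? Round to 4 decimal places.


SE = sigma / sqrt(n)
sqrt(70) ≈ 8.366600
SE = 30.41 / 8.366600 ≈ 3.634690

3.6347


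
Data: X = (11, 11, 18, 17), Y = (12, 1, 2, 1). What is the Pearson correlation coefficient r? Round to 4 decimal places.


r = sum((xi-xbar)(yi-ybar)) / sqrt(sum((xi-xbar)^2) * sum((yi-ybar)^2))
n = 4, xbar = 57/4 = 14.25, ybar = 16/4 = 4
Sxy = sum((xi-xbar)(yi-ybar)) = -32
Sxx = sum((xi-xbar)^2) = 42.75
Syy = sum((yi-ybar)^2) = 86
sqrt(Sxx*Syy) ≈ 60.634149
r = Sxy / sqrt(Sxx*Syy) = -32 / 60.634149 ≈ -0.527755

-0.5278


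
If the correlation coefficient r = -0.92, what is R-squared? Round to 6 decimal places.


R^2 = r^2 = (-0.92)^2 = 0.8464

0.846400


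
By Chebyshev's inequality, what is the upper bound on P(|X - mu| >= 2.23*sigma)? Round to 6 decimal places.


P <= 1/k^2
k^2 = 2.23^2 = 4.9729
1/k^2 = 1 / 4.9729 ≈ 0.20108991

0.201090


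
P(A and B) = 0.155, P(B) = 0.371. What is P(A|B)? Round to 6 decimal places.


P(A|B) = P(A and B) / P(B) = 0.155 / 0.371 = 155/371 ≈ 0.41778976

0.417790


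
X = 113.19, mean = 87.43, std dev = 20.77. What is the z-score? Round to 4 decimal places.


z = (X - mu) / sigma
X - mu = 113.19 - 87.43 = 25.76
z = 25.76 / 20.77 = 2576/2077 ≈ 1.240250

1.2403


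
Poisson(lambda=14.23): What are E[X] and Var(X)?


E[X] = Var(X) = lambda = 14.23

14.23, 14.23


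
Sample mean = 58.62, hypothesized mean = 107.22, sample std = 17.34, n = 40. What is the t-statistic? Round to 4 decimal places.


t = (xbar - mu0) / (s/sqrt(n))
xbar - mu0 = 58.62 - 107.22 = -48.6
sqrt(40) ≈ 6.32455532
s/sqrt(n) = 17.34 / 6.32455532 ≈ 2.74169473
t = -48.6 / 2.74169473 ≈ -17.726262

-17.7263


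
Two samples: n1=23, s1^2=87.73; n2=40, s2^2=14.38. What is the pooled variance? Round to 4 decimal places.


sp^2 = ((n1-1)*s1^2 + (n2-1)*s2^2)/(n1+n2-2)
(n1-1)*s1^2 = 22 * 87.73 = 1930.06
(n2-1)*s2^2 = 39 * 14.38 = 560.82
numerator = 1930.06 + 560.82 = 2490.88
n1+n2-2 = 61
sp^2 = 2490.88 / 61 = 62272/1525 ≈ 40.834098

40.8341


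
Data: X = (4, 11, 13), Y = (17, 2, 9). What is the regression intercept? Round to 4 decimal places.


a = ybar - b*xbar, where b = sum((xi-xbar)(yi-ybar)) / sum((xi-xbar)^2)
n = 3, xbar = 28/3 ≈ 9.333333, ybar = 28/3 ≈ 9.333333
Sxy = sum((xi-xbar)(yi-ybar)) = -163/3 ≈ -54.333333
Sxx = sum((xi-xbar)^2) = 134/3 ≈ 44.666667
b = Sxy / Sxx = -163/134 ≈ -1.216418
a = 9.333333 - (-1.216418) * 9.333333 = 1386/67 ≈ 20.686567

20.6866


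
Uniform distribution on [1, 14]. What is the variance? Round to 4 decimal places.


Var = (b-a)^2 / 12
(b-a)^2 = (14 - 1)^2 = 169
Var = 169/12 ≈ 14.083333

14.0833


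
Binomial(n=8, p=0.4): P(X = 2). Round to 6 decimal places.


P = C(n,k) * p^k * (1-p)^(n-k)
C(8,2) = 28
p^k = 0.4^2 = 0.16
(1-p)^(n-k) = 0.6^6 = 0.046656
P = 28 * 0.16 * 0.046656 ≈ 0.209019

0.209019


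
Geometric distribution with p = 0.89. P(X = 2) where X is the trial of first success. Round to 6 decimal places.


P = (1-p)^(k-1) * p
(1-p)^(k-1) = 0.11^1 = 0.11
P = 0.11 * 0.89 = 0.0979

0.097900


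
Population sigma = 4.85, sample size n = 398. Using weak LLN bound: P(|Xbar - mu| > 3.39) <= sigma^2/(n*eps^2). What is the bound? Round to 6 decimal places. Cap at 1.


bound = min(1, sigma^2/(n*eps^2))
sigma^2 = 4.85^2 = 23.5225
n*eps^2 = 398 * 3.39^2 = 398 * 11.4921 = 4573.8558
sigma^2/(n*eps^2) = 23.5225 / 4573.8558 ≈ 0.00514282

0.005143


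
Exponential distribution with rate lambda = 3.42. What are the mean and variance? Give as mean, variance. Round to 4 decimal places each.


mean = 1/lam, var = 1/lam^2
mean = 1 / 3.42 = 50/171 ≈ 0.292398
lam^2 = 3.42^2 = 11.6964
var = 1 / 11.6964 ≈ 0.085496

0.2924, 0.0855


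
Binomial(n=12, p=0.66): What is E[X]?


E[X] = n*p = 12 * 0.66 = 7.92

7.92


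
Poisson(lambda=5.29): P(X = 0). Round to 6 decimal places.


P = e^(-lam) * lam^k / k!
e^(-5.29) ≈ 0.005041760
lam^k = 5.29^0 = 1
k! = 0! = 1
P = 0.005041760 * 1 / 1 ≈ 0.005042

0.005042


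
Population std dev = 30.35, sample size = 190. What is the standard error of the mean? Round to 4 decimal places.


SE = sigma / sqrt(n)
sqrt(190) ≈ 13.784049
SE = 30.35 / 13.784049 ≈ 2.201820

2.2018


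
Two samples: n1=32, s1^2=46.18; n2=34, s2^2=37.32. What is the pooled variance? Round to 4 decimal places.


sp^2 = ((n1-1)*s1^2 + (n2-1)*s2^2)/(n1+n2-2)
(n1-1)*s1^2 = 31 * 46.18 = 1431.58
(n2-1)*s2^2 = 33 * 37.32 = 1231.56
numerator = 1431.58 + 1231.56 = 2663.14
n1+n2-2 = 64
sp^2 = 2663.14 / 64 = 133157/3200 ≈ 41.611563

41.6116


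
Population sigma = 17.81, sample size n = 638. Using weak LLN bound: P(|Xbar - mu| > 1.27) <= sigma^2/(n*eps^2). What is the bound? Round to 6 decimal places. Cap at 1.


bound = min(1, sigma^2/(n*eps^2))
sigma^2 = 17.81^2 = 317.1961
n*eps^2 = 638 * 1.27^2 = 638 * 1.6129 = 1029.0302
sigma^2/(n*eps^2) = 317.1961 / 1029.0302 ≈ 0.30824761

0.308248


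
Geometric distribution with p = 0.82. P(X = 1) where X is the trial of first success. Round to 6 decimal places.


P = (1-p)^(k-1) * p
(1-p)^(k-1) = 0.18^0 = 1
P = 1 * 0.82 = 0.82

0.820000


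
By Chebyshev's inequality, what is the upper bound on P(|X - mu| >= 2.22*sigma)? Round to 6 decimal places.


P <= 1/k^2
k^2 = 2.22^2 = 4.9284
1/k^2 = 1 / 4.9284 ≈ 0.20290561

0.202906


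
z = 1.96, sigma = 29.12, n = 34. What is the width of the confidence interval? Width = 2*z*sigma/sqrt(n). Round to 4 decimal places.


width = 2*z*sigma/sqrt(n)
2*z*sigma = 2 * 1.96 * 29.12 = 114.1504
sqrt(34) ≈ 5.830952
width = 114.1504 / 5.830952 ≈ 19.576632

19.5766


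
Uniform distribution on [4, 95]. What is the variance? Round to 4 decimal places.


Var = (b-a)^2 / 12
(b-a)^2 = (95 - 4)^2 = 8281
Var = 8281/12 ≈ 690.083333

690.0833


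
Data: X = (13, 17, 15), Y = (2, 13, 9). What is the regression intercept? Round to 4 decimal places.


a = ybar - b*xbar, where b = sum((xi-xbar)(yi-ybar)) / sum((xi-xbar)^2)
n = 3, xbar = 45/3 = 15, ybar = 24/3 = 8
Sxy = sum((xi-xbar)(yi-ybar)) = 22
Sxx = sum((xi-xbar)^2) = 8
b = Sxy / Sxx = 2.75
a = 8 - 2.75 * 15 = -33.25

-33.2500


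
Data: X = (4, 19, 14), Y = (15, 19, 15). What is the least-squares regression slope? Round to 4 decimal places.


b = sum((xi-xbar)(yi-ybar)) / sum((xi-xbar)^2)
n = 3, xbar = 37/3 ≈ 12.333333, ybar = 49/3 ≈ 16.333333
Sxy = sum((xi-xbar)(yi-ybar)) = 80/3 ≈ 26.666667
Sxx = sum((xi-xbar)^2) = 350/3 ≈ 116.666667
b = Sxy / Sxx = 8/35 ≈ 0.228571

0.2286


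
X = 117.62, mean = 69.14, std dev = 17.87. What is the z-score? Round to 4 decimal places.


z = (X - mu) / sigma
X - mu = 117.62 - 69.14 = 48.48
z = 48.48 / 17.87 = 4848/1787 ≈ 2.712927

2.7129


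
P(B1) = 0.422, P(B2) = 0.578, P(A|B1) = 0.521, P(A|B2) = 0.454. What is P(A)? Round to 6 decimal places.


P(A) = P(A|B1)*P(B1) + P(A|B2)*P(B2)
P(A|B1)*P(B1) = 0.521 * 0.422 = 0.219862
P(A|B2)*P(B2) = 0.454 * 0.578 = 0.262412
P(A) = 0.219862 + 0.262412 = 0.482274

0.482274


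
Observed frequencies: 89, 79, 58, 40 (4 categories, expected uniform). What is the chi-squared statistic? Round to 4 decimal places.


chi2 = sum((O-E)^2/E), E = total/4
total = 266, E = 266/4 = 66.5
(89 - 66.5)^2 / 66.5 = 506.25 / 66.5 = 2025/266 ≈ 7.612782
(79 - 66.5)^2 / 66.5 = 156.25 / 66.5 = 625/266 ≈ 2.349624
(58 - 66.5)^2 / 66.5 = 72.25 / 66.5 = 289/266 ≈ 1.086466
(40 - 66.5)^2 / 66.5 = 702.25 / 66.5 = 2809/266 ≈ 10.560150
chi2 = 2874/133 ≈ 21.609023

21.6090


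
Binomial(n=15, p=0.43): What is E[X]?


E[X] = n*p = 15 * 0.43 = 6.45

6.45


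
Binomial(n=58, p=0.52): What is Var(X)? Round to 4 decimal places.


Var = n*p*(1-p) = 58 * 0.52 * 0.48 = 14.4768

14.4768


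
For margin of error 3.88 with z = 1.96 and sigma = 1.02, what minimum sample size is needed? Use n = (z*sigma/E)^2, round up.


z*sigma/E = 1.96 * 1.02 / 3.88 = 2499/4850 ≈ 0.515258
(z*sigma/E)^2 ≈ 0.265491
round up: n = 1

1


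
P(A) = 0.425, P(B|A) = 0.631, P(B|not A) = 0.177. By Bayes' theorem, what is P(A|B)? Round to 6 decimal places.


P(A|B) = P(B|A)*P(A) / P(B), P(B) = P(B|A)*P(A) + P(B|not A)*P(not A)
P(B|A)*P(A) = 0.631 * 0.425 = 0.268175
P(B|not A)*P(not A) = 0.177 * 0.575 = 0.101775
P(B) = 0.268175 + 0.101775 = 0.36995
P(A|B) = 0.268175 / 0.36995 ≈ 0.72489526

0.724895


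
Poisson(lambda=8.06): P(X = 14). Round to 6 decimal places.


P = e^(-lam) * lam^k / k!
e^(-8.06) ≈ 0.0003159268
lam^k = 8.06^14 ≈ 4883043411290.776797
k! = 14! = 87178291200
P = 0.0003159268 * 4883043411290.776797 / 87178291200 ≈ 0.017696

0.017696


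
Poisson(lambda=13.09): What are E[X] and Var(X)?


E[X] = Var(X) = lambda = 13.09

13.09, 13.09


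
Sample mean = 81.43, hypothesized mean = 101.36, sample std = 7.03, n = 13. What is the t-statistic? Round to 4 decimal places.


t = (xbar - mu0) / (s/sqrt(n))
xbar - mu0 = 81.43 - 101.36 = -19.93
sqrt(13) ≈ 3.60555128
s/sqrt(n) = 7.03 / 3.60555128 ≈ 1.94977119
t = -19.93 / 1.94977119 ≈ -10.221712

-10.2217


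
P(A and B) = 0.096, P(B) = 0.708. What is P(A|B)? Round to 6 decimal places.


P(A|B) = P(A and B) / P(B) = 0.096 / 0.708 = 8/59 ≈ 0.13559322

0.135593


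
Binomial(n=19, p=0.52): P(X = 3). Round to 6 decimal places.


P = C(n,k) * p^k * (1-p)^(n-k)
C(19,3) = 969
p^k = 0.52^3 = 0.140608
(1-p)^(n-k) = 0.48^16 ≈ 0.000007940718
P = 969 * 0.140608 * 0.000007940718 ≈ 0.001082

0.001082


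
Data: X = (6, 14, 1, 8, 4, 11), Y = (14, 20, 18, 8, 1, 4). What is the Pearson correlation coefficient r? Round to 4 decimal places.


r = sum((xi-xbar)(yi-ybar)) / sqrt(sum((xi-xbar)^2) * sum((yi-ybar)^2))
n = 6, xbar = 44/6 = 22/3 ≈ 7.333333, ybar = 65/6 ≈ 10.833333
Sxy = sum((xi-xbar)(yi-ybar)) = 52/3 ≈ 17.333333
Sxx = sum((xi-xbar)^2) = 334/3 ≈ 111.333333
Syy = sum((yi-ybar)^2) = 1781/6 ≈ 296.833333
sqrt(Sxx*Syy) ≈ 181.789561
r = Sxy / sqrt(Sxx*Syy) = 17.333333 / 181.789561 ≈ 0.095348

0.0953


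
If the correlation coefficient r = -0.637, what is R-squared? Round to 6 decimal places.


R^2 = r^2 = (-0.637)^2 = 0.405769

0.405769


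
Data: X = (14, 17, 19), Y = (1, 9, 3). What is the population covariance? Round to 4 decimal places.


Cov = (1/n)*sum((xi-xbar)(yi-ybar))
n = 3, xbar = 50/3 ≈ 16.666667, ybar = 13/3 ≈ 4.333333
sum((xi-xbar)(yi-ybar)) = 22/3 ≈ 7.333333
Cov = 7.333333 / 3 = 22/9 ≈ 2.444444

2.4444


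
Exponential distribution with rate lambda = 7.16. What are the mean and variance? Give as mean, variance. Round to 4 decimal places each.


mean = 1/lam, var = 1/lam^2
mean = 1 / 7.16 = 25/179 ≈ 0.139665
lam^2 = 7.16^2 = 51.2656
var = 1 / 51.2656 ≈ 0.019506

0.1397, 0.0195


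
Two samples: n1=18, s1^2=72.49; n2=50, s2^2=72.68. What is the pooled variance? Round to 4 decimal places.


sp^2 = ((n1-1)*s1^2 + (n2-1)*s2^2)/(n1+n2-2)
(n1-1)*s1^2 = 17 * 72.49 = 1232.33
(n2-1)*s2^2 = 49 * 72.68 = 3561.32
numerator = 1232.33 + 3561.32 = 4793.65
n1+n2-2 = 66
sp^2 = 4793.65 / 66 = 95873/1320 ≈ 72.631061

72.6311


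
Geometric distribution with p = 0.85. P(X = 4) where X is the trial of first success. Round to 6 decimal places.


P = (1-p)^(k-1) * p
(1-p)^(k-1) = 0.15^3 = 0.003375
P = 0.003375 * 0.85 = 0.00286875

0.002869


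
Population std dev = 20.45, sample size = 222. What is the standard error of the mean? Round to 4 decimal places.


SE = sigma / sqrt(n)
sqrt(222) ≈ 14.899664
SE = 20.45 / 14.899664 ≈ 1.372514

1.3725


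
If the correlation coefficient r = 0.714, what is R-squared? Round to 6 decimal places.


R^2 = r^2 = (0.714)^2 = 0.509796

0.509796


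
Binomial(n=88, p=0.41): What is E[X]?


E[X] = n*p = 88 * 0.41 = 36.08

36.08


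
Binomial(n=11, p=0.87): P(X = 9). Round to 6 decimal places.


P = C(n,k) * p^k * (1-p)^(n-k)
C(11,9) = 55
p^k = 0.87^9 ≈ 0.2855442
(1-p)^(n-k) = 0.13^2 = 0.0169
P = 55 * 0.2855442 * 0.0169 ≈ 0.265413

0.265413


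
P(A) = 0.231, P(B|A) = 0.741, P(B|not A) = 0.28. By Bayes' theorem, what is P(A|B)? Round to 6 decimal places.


P(A|B) = P(B|A)*P(A) / P(B), P(B) = P(B|A)*P(A) + P(B|not A)*P(not A)
P(B|A)*P(A) = 0.741 * 0.231 = 0.171171
P(B|not A)*P(not A) = 0.28 * 0.769 = 0.21532
P(B) = 0.171171 + 0.21532 = 0.386491
P(A|B) = 0.171171 / 0.386491 ≈ 0.44288483

0.442885


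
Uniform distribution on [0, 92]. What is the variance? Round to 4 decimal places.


Var = (b-a)^2 / 12
(b-a)^2 = (92 - 0)^2 = 8464
Var = 8464/12 ≈ 705.333333

705.3333


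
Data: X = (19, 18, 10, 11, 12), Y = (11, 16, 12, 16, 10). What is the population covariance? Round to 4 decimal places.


Cov = (1/n)*sum((xi-xbar)(yi-ybar))
n = 5, xbar = 70/5 = 14, ybar = 65/5 = 13
sum((xi-xbar)(yi-ybar)) = 3
Cov = 3 / 5 = 0.6

0.6000


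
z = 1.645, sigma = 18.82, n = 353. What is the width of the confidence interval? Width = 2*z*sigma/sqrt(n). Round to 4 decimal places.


width = 2*z*sigma/sqrt(n)
2*z*sigma = 2 * 1.645 * 18.82 = 61.9178
sqrt(353) ≈ 18.788294
width = 61.9178 / 18.788294 ≈ 3.295552

3.2956


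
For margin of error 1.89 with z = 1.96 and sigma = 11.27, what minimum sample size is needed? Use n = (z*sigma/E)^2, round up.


z*sigma/E = 1.96 * 11.27 / 1.89 = 7889/675 ≈ 11.687407
(z*sigma/E)^2 ≈ 136.595492
round up: n = 137

137


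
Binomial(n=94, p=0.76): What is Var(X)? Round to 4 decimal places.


Var = n*p*(1-p) = 94 * 0.76 * 0.24 = 17.1456

17.1456


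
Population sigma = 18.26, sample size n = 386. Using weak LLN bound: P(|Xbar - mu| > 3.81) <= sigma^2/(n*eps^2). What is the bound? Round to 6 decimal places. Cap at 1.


bound = min(1, sigma^2/(n*eps^2))
sigma^2 = 18.26^2 = 333.4276
n*eps^2 = 386 * 3.81^2 = 386 * 14.5161 = 5603.2146
sigma^2/(n*eps^2) = 333.4276 / 5603.2146 ≈ 0.05950648

0.059506


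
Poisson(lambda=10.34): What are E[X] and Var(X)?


E[X] = Var(X) = lambda = 10.34

10.34, 10.34


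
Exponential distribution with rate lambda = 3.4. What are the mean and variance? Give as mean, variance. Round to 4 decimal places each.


mean = 1/lam, var = 1/lam^2
mean = 1 / 3.4 = 5/17 ≈ 0.294118
lam^2 = 3.4^2 = 11.56
var = 1 / 11.56 = 25/289 ≈ 0.086505

0.2941, 0.0865


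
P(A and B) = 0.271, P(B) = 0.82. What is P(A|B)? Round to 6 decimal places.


P(A|B) = P(A and B) / P(B) = 0.271 / 0.82 = 271/820 ≈ 0.33048780

0.330488


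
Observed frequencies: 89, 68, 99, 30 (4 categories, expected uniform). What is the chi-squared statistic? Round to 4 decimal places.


chi2 = sum((O-E)^2/E), E = total/4
total = 286, E = 286/4 = 71.5
(89 - 71.5)^2 / 71.5 = 306.25 / 71.5 = 1225/286 ≈ 4.283217
(68 - 71.5)^2 / 71.5 = 12.25 / 71.5 = 49/286 ≈ 0.171329
(99 - 71.5)^2 / 71.5 = 756.25 / 71.5 = 275/26 ≈ 10.576923
(30 - 71.5)^2 / 71.5 = 1722.25 / 71.5 = 6889/286 ≈ 24.087413
chi2 = 5594/143 ≈ 39.118881

39.1189


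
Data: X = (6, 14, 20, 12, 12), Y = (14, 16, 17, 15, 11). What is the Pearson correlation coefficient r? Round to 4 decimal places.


r = sum((xi-xbar)(yi-ybar)) / sqrt(sum((xi-xbar)^2) * sum((yi-ybar)^2))
n = 5, xbar = 64/5 = 12.8, ybar = 73/5 = 14.6
Sxy = sum((xi-xbar)(yi-ybar)) = 25.6
Sxx = sum((xi-xbar)^2) = 100.8
Syy = sum((yi-ybar)^2) = 21.2
sqrt(Sxx*Syy) ≈ 46.227265
r = Sxy / sqrt(Sxx*Syy) = 25.6 / 46.227265 ≈ 0.553786

0.5538


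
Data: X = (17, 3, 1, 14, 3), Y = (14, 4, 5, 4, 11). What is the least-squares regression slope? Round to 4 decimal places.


b = sum((xi-xbar)(yi-ybar)) / sum((xi-xbar)^2)
n = 5, xbar = 38/5 = 7.6, ybar = 38/5 = 7.6
Sxy = sum((xi-xbar)(yi-ybar)) = 55.2
Sxx = sum((xi-xbar)^2) = 215.2
b = Sxy / Sxx = 69/269 ≈ 0.256506

0.2565


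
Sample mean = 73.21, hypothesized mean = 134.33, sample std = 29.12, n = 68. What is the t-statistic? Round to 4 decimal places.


t = (xbar - mu0) / (s/sqrt(n))
xbar - mu0 = 73.21 - 134.33 = -61.12
sqrt(68) ≈ 8.24621125
s/sqrt(n) = 29.12 / 8.24621125 ≈ 3.53131870
t = -61.12 / 3.53131870 ≈ -17.307982

-17.3080


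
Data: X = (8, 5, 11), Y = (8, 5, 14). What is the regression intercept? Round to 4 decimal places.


a = ybar - b*xbar, where b = sum((xi-xbar)(yi-ybar)) / sum((xi-xbar)^2)
n = 3, xbar = 24/3 = 8, ybar = 27/3 = 9
Sxy = sum((xi-xbar)(yi-ybar)) = 27
Sxx = sum((xi-xbar)^2) = 18
b = Sxy / Sxx = 1.5
a = 9 - 1.5 * 8 = -3

-3.0000


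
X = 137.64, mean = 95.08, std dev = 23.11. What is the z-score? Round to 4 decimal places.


z = (X - mu) / sigma
X - mu = 137.64 - 95.08 = 42.56
z = 42.56 / 23.11 = 4256/2311 ≈ 1.841627

1.8416


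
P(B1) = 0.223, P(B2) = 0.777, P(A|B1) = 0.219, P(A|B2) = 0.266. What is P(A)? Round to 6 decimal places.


P(A) = P(A|B1)*P(B1) + P(A|B2)*P(B2)
P(A|B1)*P(B1) = 0.219 * 0.223 = 0.048837
P(A|B2)*P(B2) = 0.266 * 0.777 = 0.206682
P(A) = 0.048837 + 0.206682 = 0.255519

0.255519


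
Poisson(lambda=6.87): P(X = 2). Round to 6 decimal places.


P = e^(-lam) * lam^k / k!
e^(-6.87) ≈ 0.001038477
lam^k = 6.87^2 = 47.1969
k! = 2! = 2
P = 0.001038477 * 47.1969 / 2 ≈ 0.024506

0.024506


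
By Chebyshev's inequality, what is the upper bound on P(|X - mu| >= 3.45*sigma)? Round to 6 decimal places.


P <= 1/k^2
k^2 = 3.45^2 = 11.9025
1/k^2 = 1 / 11.9025 = 400/4761 ≈ 0.08401596

0.084016


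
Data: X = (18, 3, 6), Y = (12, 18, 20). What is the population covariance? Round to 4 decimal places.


Cov = (1/n)*sum((xi-xbar)(yi-ybar))
n = 3, xbar = 27/3 = 9, ybar = 50/3 ≈ 16.666667
sum((xi-xbar)(yi-ybar)) = -60
Cov = -60 / 3 = -20

-20.0000


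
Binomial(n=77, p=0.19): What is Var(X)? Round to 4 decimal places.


Var = n*p*(1-p) = 77 * 0.19 * 0.81 = 11.8503

11.8503


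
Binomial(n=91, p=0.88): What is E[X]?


E[X] = n*p = 91 * 0.88 = 80.08

80.08


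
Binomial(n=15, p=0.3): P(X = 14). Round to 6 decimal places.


P = C(n,k) * p^k * (1-p)^(n-k)
C(15,14) = 15
p^k = 0.3^14 = 0.00000004782969
(1-p)^(n-k) = 0.7^1 = 0.7
P = 15 * 0.00000004782969 * 0.7 ≈ 0.000001

0.000001


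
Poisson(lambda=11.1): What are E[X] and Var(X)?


E[X] = Var(X) = lambda = 11.1

11.1, 11.1


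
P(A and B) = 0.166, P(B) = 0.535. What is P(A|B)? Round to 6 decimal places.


P(A|B) = P(A and B) / P(B) = 0.166 / 0.535 = 166/535 ≈ 0.31028037

0.310280


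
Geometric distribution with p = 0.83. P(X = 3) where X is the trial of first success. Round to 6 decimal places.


P = (1-p)^(k-1) * p
(1-p)^(k-1) = 0.17^2 = 0.0289
P = 0.0289 * 0.83 = 0.023987

0.023987


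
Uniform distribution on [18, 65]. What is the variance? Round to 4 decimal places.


Var = (b-a)^2 / 12
(b-a)^2 = (65 - 18)^2 = 2209
Var = 2209/12 ≈ 184.083333

184.0833


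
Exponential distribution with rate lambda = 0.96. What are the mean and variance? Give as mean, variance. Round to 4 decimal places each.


mean = 1/lam, var = 1/lam^2
mean = 1 / 0.96 = 25/24 ≈ 1.041667
lam^2 = 0.96^2 = 0.9216
var = 1 / 0.9216 = 625/576 ≈ 1.085069

1.0417, 1.0851


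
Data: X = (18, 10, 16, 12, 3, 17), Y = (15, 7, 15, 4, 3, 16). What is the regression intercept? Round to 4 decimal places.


a = ybar - b*xbar, where b = sum((xi-xbar)(yi-ybar)) / sum((xi-xbar)^2)
n = 6, xbar = 76/6 = 38/3 ≈ 12.666667, ybar = 60/6 = 10
Sxy = sum((xi-xbar)(yi-ybar)) = 149
Sxx = sum((xi-xbar)^2) = 478/3 ≈ 159.333333
b = Sxy / Sxx = 447/478 ≈ 0.935146
a = 10 - 0.935146 * 12.666667 = -441/239 ≈ -1.845188

-1.8452


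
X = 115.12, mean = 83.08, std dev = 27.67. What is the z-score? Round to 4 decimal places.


z = (X - mu) / sigma
X - mu = 115.12 - 83.08 = 32.04
z = 32.04 / 27.67 = 3204/2767 ≈ 1.157933

1.1579


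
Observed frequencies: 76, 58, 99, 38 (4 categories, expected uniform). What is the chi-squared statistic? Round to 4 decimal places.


chi2 = sum((O-E)^2/E), E = total/4
total = 271, E = 271/4 = 67.75
(76 - 67.75)^2 / 67.75 = 68.0625 / 67.75 = 1089/1084 ≈ 1.004613
(58 - 67.75)^2 / 67.75 = 95.0625 / 67.75 = 1521/1084 ≈ 1.403137
(99 - 67.75)^2 / 67.75 = 976.5625 / 67.75 = 15625/1084 ≈ 14.414207
(38 - 67.75)^2 / 67.75 = 885.0625 / 67.75 = 14161/1084 ≈ 13.063653
chi2 = 8099/271 ≈ 29.885609

29.8856


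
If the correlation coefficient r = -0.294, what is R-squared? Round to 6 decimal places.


R^2 = r^2 = (-0.294)^2 = 0.086436

0.086436


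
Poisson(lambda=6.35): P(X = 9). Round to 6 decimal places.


P = e^(-lam) * lam^k / k!
e^(-6.35) ≈ 0.001746747
lam^k = 6.35^9 ≈ 16786630.368378
k! = 9! = 362880
P = 0.001746747 * 16786630.368378 / 362880 ≈ 0.080804

0.080804


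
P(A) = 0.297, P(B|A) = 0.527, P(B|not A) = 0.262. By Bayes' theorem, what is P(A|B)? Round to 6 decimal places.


P(A|B) = P(B|A)*P(A) / P(B), P(B) = P(B|A)*P(A) + P(B|not A)*P(not A)
P(B|A)*P(A) = 0.527 * 0.297 = 0.156519
P(B|not A)*P(not A) = 0.262 * 0.703 = 0.184186
P(B) = 0.156519 + 0.184186 = 0.340705
P(A|B) = 0.156519 / 0.340705 ≈ 0.45939743

0.459397


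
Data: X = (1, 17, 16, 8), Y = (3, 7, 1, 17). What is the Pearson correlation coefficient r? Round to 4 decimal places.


r = sum((xi-xbar)(yi-ybar)) / sqrt(sum((xi-xbar)^2) * sum((yi-ybar)^2))
n = 4, xbar = 42/4 = 10.5, ybar = 28/4 = 7
Sxy = sum((xi-xbar)(yi-ybar)) = -20
Sxx = sum((xi-xbar)^2) = 169
Syy = sum((yi-ybar)^2) = 152
sqrt(Sxx*Syy) ≈ 160.274764
r = Sxy / sqrt(Sxx*Syy) = -20 / 160.274764 ≈ -0.124786

-0.1248


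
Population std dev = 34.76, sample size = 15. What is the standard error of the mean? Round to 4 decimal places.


SE = sigma / sqrt(n)
sqrt(15) ≈ 3.872983
SE = 34.76 / 3.872983 ≈ 8.974993

8.9750


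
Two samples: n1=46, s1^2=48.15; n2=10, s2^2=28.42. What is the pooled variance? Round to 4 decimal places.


sp^2 = ((n1-1)*s1^2 + (n2-1)*s2^2)/(n1+n2-2)
(n1-1)*s1^2 = 45 * 48.15 = 2166.75
(n2-1)*s2^2 = 9 * 28.42 = 255.78
numerator = 2166.75 + 255.78 = 2422.53
n1+n2-2 = 54
sp^2 = 2422.53 / 54 = 26917/600 ≈ 44.861667

44.8617


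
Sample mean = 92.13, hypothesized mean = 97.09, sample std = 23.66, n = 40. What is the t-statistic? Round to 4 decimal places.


t = (xbar - mu0) / (s/sqrt(n))
xbar - mu0 = 92.13 - 97.09 = -4.96
sqrt(40) ≈ 6.32455532
s/sqrt(n) = 23.66 / 6.32455532 ≈ 3.74097447
t = -4.96 / 3.74097447 ≈ -1.325858

-1.3259


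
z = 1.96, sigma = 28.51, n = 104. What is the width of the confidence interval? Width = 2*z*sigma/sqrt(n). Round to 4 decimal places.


width = 2*z*sigma/sqrt(n)
2*z*sigma = 2 * 1.96 * 28.51 = 111.7592
sqrt(104) ≈ 10.198039
width = 111.7592 / 10.198039 ≈ 10.958891

10.9589


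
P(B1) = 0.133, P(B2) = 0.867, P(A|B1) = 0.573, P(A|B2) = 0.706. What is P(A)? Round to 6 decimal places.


P(A) = P(A|B1)*P(B1) + P(A|B2)*P(B2)
P(A|B1)*P(B1) = 0.573 * 0.133 = 0.076209
P(A|B2)*P(B2) = 0.706 * 0.867 = 0.612102
P(A) = 0.076209 + 0.612102 = 0.688311

0.688311


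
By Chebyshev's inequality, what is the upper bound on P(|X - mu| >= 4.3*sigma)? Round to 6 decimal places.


P <= 1/k^2
k^2 = 4.3^2 = 18.49
1/k^2 = 1 / 18.49 = 100/1849 ≈ 0.05408329

0.054083


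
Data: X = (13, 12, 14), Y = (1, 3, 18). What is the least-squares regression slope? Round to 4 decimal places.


b = sum((xi-xbar)(yi-ybar)) / sum((xi-xbar)^2)
n = 3, xbar = 39/3 = 13, ybar = 22/3 ≈ 7.333333
Sxy = sum((xi-xbar)(yi-ybar)) = 15
Sxx = sum((xi-xbar)^2) = 2
b = Sxy / Sxx = 7.5

7.5000


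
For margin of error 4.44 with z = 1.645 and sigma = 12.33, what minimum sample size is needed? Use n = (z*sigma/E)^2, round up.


z*sigma/E = 1.645 * 12.33 / 4.44 ≈ 4.568209
(z*sigma/E)^2 ≈ 20.868538
round up: n = 21

21


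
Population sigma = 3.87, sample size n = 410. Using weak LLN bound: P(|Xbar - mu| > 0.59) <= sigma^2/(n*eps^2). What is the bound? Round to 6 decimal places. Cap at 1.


bound = min(1, sigma^2/(n*eps^2))
sigma^2 = 3.87^2 = 14.9769
n*eps^2 = 410 * 0.59^2 = 410 * 0.3481 = 142.721
sigma^2/(n*eps^2) = 14.9769 / 142.721 ≈ 0.10493831

0.104938


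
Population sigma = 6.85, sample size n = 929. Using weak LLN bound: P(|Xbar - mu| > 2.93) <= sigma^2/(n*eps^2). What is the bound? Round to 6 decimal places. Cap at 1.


bound = min(1, sigma^2/(n*eps^2))
sigma^2 = 6.85^2 = 46.9225
n*eps^2 = 929 * 2.93^2 = 929 * 8.5849 = 7975.3721
sigma^2/(n*eps^2) = 46.9225 / 7975.3721 ≈ 0.00588342

0.005883


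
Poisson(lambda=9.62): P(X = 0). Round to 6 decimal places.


P = e^(-lam) * lam^k / k!
e^(-9.62) ≈ 0.00006638762
lam^k = 9.62^0 = 1
k! = 0! = 1
P = 0.00006638762 * 1 / 1 ≈ 0.000066

0.000066


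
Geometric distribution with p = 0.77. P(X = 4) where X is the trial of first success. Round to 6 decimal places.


P = (1-p)^(k-1) * p
(1-p)^(k-1) = 0.23^3 = 0.012167
P = 0.012167 * 0.77 = 0.00936859

0.009369


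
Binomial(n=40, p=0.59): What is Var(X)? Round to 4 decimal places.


Var = n*p*(1-p) = 40 * 0.59 * 0.41 = 9.676

9.6760
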